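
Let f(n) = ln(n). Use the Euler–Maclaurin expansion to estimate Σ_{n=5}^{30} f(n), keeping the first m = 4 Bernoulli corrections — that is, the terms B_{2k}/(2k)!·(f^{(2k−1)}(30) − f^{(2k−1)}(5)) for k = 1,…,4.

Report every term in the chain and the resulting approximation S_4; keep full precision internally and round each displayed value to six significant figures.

S_4 ≈ 71.4802

The integral term ∫_5^30 ln(x) dx = 68.9887.
Endpoint term: (f(5) + f(30))/2 = (1.60944 + 3.40120)/2 = 2.50532.
So far: 71.4940.
Correction k=1: B_{2}/2! · (f^{(1)}(30) − f^{(1)}(5)) = 1/12 · (0.0333333 − 0.200000) = -0.0138889.
Partial sum through k=1: 71.4802.
Correction k=2: B_{4}/4! · (f^{(3)}(30) − f^{(3)}(5)) = −1/720 · (7.40741e-05 − 0.0160000) = 2.21193e-05.
Partial sum through k=2: 71.4802.
Correction k=3: B_{6}/6! · (f^{(5)}(30) − f^{(5)}(5)) = 1/30240 · (9.87654e-07 − 0.00768000) = -2.53936e-07.
Partial sum through k=3: 71.4802.
Correction k=4: B_{8}/8! · (f^{(7)}(30) − f^{(7)}(5)) = −1/1209600 · (3.29218e-08 − 0.00921600) = 7.61902e-09.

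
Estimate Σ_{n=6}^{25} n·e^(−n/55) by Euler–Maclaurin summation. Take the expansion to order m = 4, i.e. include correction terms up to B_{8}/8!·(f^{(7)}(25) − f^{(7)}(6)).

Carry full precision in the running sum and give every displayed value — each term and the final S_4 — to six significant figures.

The integral term ∫_6^25 x·e^(−x/55) dx = 215.417.
½[f(6) + f(25)] = ½[5.37989 + 15.8684] = 10.6242.
Integral + boundary = 226.041.
k=1: B_{2}/(2)! × [f^{(1)}(25) − f^{(1)}(6)] = 1/12 × (0.346220 − 0.798833) = -0.0377177.
Running total after k=1: 226.003.
k=2: B_{4}/(4)! × [f^{(3)}(25) − f^{(3)}(6)] = −1/720 × (0.000534113 − 0.000856903) = 4.48319e-07.
Running total after k=2: 226.003.
k=3: B_{6}/(6)! × [f^{(5)}(25) − f^{(5)}(6)] = 1/30240 × (3.15297e-07 − 4.79249e-07) = -5.42169e-12.
Running total after k=3: 226.003.
k=4: B_{8}/(8)! × [f^{(7)}(25) − f^{(7)}(6)] = −1/1209600 × (1.50092e-10 − 2.23215e-10) = 6.04521e-17.

S_4 ≈ 226.003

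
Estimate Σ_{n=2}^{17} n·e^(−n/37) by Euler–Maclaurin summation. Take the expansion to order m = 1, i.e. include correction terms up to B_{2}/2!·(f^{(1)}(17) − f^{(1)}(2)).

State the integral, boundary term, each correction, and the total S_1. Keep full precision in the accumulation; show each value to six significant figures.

S_1 ≈ 111.354

Integral: ∫_2^17 x·e^(−x/37) dx = 105.084.
½[f(2) + f(17)] = ½[1.89476 + 10.7376] = 6.31619.
Running total after boundary: 111.400.
k=1: B_{2}/(2)! × [f^{(1)}(17) − f^{(1)}(2)] = 1/12 × (0.341419 − 0.896171) = -0.0462294.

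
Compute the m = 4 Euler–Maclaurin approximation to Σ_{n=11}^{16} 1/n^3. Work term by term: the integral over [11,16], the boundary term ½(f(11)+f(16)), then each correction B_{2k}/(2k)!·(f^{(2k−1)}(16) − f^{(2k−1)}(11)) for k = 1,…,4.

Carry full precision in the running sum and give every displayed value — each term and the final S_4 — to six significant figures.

The integral term ∫_11^16 1/x^3 dx = 0.00217911.
Endpoint term: (f(11) + f(16))/2 = (0.000751315 + 0.000244141)/2 = 0.000497728.
Integral + boundary = 0.00267683.
Correction k=1: B_{2}/2! · (f^{(1)}(16) − f^{(1)}(11)) = 1/12 · (-4.57764e-05 − (-0.000204904)) = 1.32606e-05.
Running total after k=1: 0.00269009.
Correction k=2: B_{4}/4! · (f^{(3)}(16) − f^{(3)}(11)) = −1/720 · (-3.57628e-06 − (-3.38684e-05)) = -4.20724e-08.
Running total after k=2: 0.00269005.
Correction k=3: B_{6}/6! · (f^{(5)}(16) − f^{(5)}(11)) = 1/30240 · (-5.86733e-07 − (-1.17560e-05)) = 3.69354e-10.
Running total after k=3: 0.00269005.
Correction k=4: B_{8}/8! · (f^{(7)}(16) − f^{(7)}(11)) = −1/1209600 · (-1.65019e-07 − (-6.99530e-06)) = -5.64673e-12.

S_4 ≈ 0.00269005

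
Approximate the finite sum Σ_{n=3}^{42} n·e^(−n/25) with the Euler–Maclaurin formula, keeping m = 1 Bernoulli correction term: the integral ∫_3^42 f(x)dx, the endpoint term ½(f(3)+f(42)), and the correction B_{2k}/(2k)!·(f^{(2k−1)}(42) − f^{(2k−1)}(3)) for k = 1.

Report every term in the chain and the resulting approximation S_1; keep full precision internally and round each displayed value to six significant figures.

S_1 ≈ 313.837

Integral: ∫_3^42 x·e^(−x/25) dx = 308.668.
Endpoint term: (f(3) + f(42))/2 = (2.66076 + 7.82771)/2 = 5.24423.
So far: 313.912.
Order-1 term: 1/12 · (-0.126734 − 0.780490) = -0.0756020.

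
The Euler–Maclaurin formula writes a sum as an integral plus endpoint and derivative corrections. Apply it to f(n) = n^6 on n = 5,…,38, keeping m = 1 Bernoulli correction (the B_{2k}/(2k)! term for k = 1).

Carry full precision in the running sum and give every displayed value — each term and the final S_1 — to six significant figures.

∫_5^38 x^6 dx evaluates to 1.63451e+10.
Boundary: ½(f(5) + f(38)) = ½(15625.0 + 3.01094e+09) = 1.50548e+09.
Running total after boundary: 1.78505e+10.
k=1: B_{2}/(2)! × [f^{(1)}(38) − f^{(1)}(5)] = 1/12 × (4.75411e+08 − 18750.0) = 3.96160e+07.

S_1 ≈ 1.78902e+10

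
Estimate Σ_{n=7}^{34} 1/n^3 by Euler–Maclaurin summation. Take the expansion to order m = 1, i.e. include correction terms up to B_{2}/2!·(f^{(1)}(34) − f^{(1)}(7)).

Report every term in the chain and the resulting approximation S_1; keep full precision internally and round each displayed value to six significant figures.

S_1 ≈ 0.0113459

Integral: ∫_7^34 1/x^3 dx = 0.00977156.
½[f(7) + f(34)] = ½[0.00291545 + 2.54427e-05] = 0.00147045.
So far: 0.0112420.
k=1: B_{2}/(2)! × [f^{(1)}(34) − f^{(1)}(7)] = 1/12 × (-2.24494e-06 − (-0.00124948)) = 0.000103936.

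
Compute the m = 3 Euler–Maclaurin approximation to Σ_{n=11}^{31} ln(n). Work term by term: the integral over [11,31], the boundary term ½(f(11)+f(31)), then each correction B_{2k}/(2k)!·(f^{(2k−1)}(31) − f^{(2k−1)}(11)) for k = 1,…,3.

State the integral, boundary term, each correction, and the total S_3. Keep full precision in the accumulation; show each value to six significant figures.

S_3 ≈ 62.9878

Integral: ∫_11^31 ln(x) dx = 60.0768.
½[f(11) + f(31)] = ½[2.39790 + 3.43399] = 2.91594.
So far: 62.9927.
k=1: B_{2}/(2)! × [f^{(1)}(31) − f^{(1)}(11)] = 1/12 × (0.0322581 − 0.0909091) = -0.00488759.
Running total after k=1: 62.9878.
k=2: B_{4}/(4)! × [f^{(3)}(31) − f^{(3)}(11)] = −1/720 × (6.71344e-05 − 0.00150263) = 1.99374e-06.
Running total after k=2: 62.9878.
k=3: B_{6}/(6)! × [f^{(5)}(31) − f^{(5)}(11)] = 1/30240 × (8.38306e-07 − 0.000149021) = -4.90023e-09.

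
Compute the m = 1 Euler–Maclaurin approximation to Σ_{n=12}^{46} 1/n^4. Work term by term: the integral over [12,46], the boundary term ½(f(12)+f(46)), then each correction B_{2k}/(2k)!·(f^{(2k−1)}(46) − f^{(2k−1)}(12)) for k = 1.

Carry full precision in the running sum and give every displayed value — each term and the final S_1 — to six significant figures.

S_1 ≈ 0.000215039

The integral term ∫_12^46 1/x^4 dx = 0.000189477.
Boundary: ½(f(12) + f(46)) = ½(4.82253e-05 + 2.23341e-07) = 2.42243e-05.
Integral + boundary = 0.000213701.
Order-1 term: 1/12 · (-1.94210e-08 − (-1.60751e-05)) = 1.33797e-06.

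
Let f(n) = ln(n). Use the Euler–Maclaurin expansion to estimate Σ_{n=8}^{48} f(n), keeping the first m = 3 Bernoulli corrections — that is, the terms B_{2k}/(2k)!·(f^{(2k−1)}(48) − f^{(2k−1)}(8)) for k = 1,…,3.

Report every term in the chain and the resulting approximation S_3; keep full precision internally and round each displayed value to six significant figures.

Integral: ∫_8^48 ln(x) dx = 129.182.
½[f(8) + f(48)] = ½[2.07944 + 3.87120] = 2.97532.
So far: 132.157.
Correction k=1: B_{2}/2! · (f^{(1)}(48) − f^{(1)}(8)) = 1/12 · (0.0208333 − 0.125000) = -0.00868056.
Running total after k=1: 132.149.
Correction k=2: B_{4}/4! · (f^{(3)}(48) − f^{(3)}(8)) = −1/720 · (1.80845e-05 − 0.00390625) = 5.40023e-06.
Running total after k=2: 132.149.
Correction k=3: B_{6}/6! · (f^{(5)}(48) − f^{(5)}(8)) = 1/30240 · (9.41901e-08 − 0.000732422) = -2.42172e-08.

S_3 ≈ 132.149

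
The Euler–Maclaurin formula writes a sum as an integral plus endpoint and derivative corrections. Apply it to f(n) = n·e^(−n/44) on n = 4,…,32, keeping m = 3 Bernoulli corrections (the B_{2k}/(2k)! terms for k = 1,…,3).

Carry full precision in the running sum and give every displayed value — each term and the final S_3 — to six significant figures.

Integral: ∫_4^32 x·e^(−x/44) dx = 312.564.
Boundary: ½(f(4) + f(32)) = ½(3.65240 + 15.4632) = 9.55780.
So far: 322.122.
Order-1 term: 1/12 · (0.131789 − 0.830092) = -0.0581919.
After k=1: 322.064.
Order-2 term: −1/720 · (0.000567272 − 0.00137205) = 1.11775e-06.
After k=2: 322.064.
Order-3 term: 1/30240 · (5.50863e-07 − 1.19594e-06) = -2.13319e-11.

S_3 ≈ 322.064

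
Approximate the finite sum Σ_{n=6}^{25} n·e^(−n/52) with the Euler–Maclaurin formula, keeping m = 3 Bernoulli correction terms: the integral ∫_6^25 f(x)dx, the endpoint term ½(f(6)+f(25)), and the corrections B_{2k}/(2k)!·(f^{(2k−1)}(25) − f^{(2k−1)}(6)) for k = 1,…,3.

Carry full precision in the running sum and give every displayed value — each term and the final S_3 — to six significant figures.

∫_6^25 x·e^(−x/52) dx evaluates to 211.623.
Boundary: ½(f(6) + f(25)) = ½(5.34614 + 15.4577) = 10.4019.
Integral + boundary = 222.025.
k=1: B_{2}/(2)! × [f^{(1)}(25) − f^{(1)}(6)] = 1/12 × (0.321044 − 0.788213) = -0.0389307.
Running total after k=1: 221.986.
k=2: B_{4}/(4)! × [f^{(3)}(25) − f^{(3)}(6)] = −1/720 × (0.000576058 − 0.000950540) = 5.20114e-07.
Running total after k=2: 221.986.
k=3: B_{6}/(6)! × [f^{(5)}(25) − f^{(5)}(6)] = 1/30240 × (3.82169e-07 − 5.95259e-07) = -7.04663e-12.

S_3 ≈ 221.986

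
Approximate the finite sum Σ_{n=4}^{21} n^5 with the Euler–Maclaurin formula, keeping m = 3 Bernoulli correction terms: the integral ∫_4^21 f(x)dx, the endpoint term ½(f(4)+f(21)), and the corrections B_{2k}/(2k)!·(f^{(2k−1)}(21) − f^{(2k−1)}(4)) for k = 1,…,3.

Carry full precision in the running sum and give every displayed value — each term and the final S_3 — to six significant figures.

S_3 ≈ 1.64171e+07

∫_4^21 x^5 dx evaluates to 1.42937e+07.
Endpoint term: (f(4) + f(21))/2 = (1024.00 + 4.08410e+06)/2 = 2.04256e+06.
Integral + boundary = 1.63362e+07.
Order-1 term: 1/12 · (972405 − 1280.00) = 80927.1.
Partial sum through k=1: 1.64172e+07.
Order-2 term: −1/720 · (26460.0 − 960.000) = -35.4167.
Partial sum through k=2: 1.64171e+07.
Order-3 term: 1/30240 · (120.000 − 120.000) = 0.00000.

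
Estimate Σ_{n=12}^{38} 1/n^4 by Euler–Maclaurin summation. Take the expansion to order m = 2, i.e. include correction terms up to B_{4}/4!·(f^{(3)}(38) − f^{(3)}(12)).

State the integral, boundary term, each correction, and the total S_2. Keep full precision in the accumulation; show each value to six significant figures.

S_2 ≈ 0.000212510

∫_12^38 1/x^4 dx evaluates to 0.000186826.
½[f(12) + f(38)] = ½[4.82253e-05 + 4.79585e-07] = 2.43524e-05.
Running total after boundary: 0.000211179.
Order-1 term: 1/12 · (-5.04826e-08 − (-1.60751e-05)) = 1.33539e-06.
After k=1: 0.000212514.
Order-2 term: −1/720 · (-1.04881e-09 − (-3.34898e-06)) = -4.64990e-09.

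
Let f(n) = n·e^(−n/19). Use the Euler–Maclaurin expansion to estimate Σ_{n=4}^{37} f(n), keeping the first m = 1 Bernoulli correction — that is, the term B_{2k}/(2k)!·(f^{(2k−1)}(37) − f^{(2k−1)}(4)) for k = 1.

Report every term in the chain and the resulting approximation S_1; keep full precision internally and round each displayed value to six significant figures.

S_1 ≈ 206.455

∫_4^37 x·e^(−x/19) dx evaluates to 202.260.
Boundary: ½(f(4) + f(37)) = ½(3.24063 + 5.27801) = 4.25932.
Running total after boundary: 206.520.
k=1: B_{2}/(2)! × [f^{(1)}(37) − f^{(1)}(4)] = 1/12 × (-0.135141 − 0.639598) = -0.0645616.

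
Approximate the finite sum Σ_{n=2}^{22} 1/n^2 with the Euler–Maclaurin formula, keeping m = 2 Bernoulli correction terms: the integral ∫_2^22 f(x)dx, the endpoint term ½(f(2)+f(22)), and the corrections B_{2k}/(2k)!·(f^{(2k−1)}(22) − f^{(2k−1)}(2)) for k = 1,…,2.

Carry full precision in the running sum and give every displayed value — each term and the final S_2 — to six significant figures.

S_2 ≈ 0.600355

The integral term ∫_2^22 1/x^2 dx = 0.454545.
Boundary: ½(f(2) + f(22)) = ½(0.250000 + 0.00206612) = 0.126033.
Integral + boundary = 0.580579.
Correction k=1: B_{2}/2! · (f^{(1)}(22) − f^{(1)}(2)) = 1/12 · (-0.000187829 − (-0.250000)) = 0.0208177.
Partial sum through k=1: 0.601396.
Correction k=2: B_{4}/4! · (f^{(3)}(22) − f^{(3)}(2)) = −1/720 · (-4.65691e-06 − (-0.750000)) = -0.00104166.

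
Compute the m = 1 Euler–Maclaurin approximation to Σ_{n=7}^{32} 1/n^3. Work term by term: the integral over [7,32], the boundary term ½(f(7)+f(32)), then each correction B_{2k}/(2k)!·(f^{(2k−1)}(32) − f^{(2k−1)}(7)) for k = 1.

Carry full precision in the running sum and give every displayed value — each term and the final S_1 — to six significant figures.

S_1 ≈ 0.0112927

∫_7^32 1/x^3 dx evaluates to 0.00971580.
½[f(7) + f(32)] = ½[0.00291545 + 3.05176e-05] = 0.00147298.
Running total after boundary: 0.0111888.
k=1: B_{2}/(2)! × [f^{(1)}(32) − f^{(1)}(7)] = 1/12 × (-2.86102e-06 − (-0.00124948)) = 0.000103885.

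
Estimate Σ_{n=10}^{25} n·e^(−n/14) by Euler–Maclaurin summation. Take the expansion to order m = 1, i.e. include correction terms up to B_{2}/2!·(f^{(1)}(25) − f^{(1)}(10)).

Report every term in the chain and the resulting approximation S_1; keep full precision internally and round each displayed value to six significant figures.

The integral term ∫_10^25 x·e^(−x/14) dx = 72.9342.
Endpoint term: (f(10) + f(25))/2 = (4.89542 + 4.19193)/2 = 4.54367.
Integral + boundary = 77.4779.
Correction k=1: B_{2}/2! · (f^{(1)}(25) − f^{(1)}(10)) = 1/12 · (-0.131746 − 0.139869) = -0.0226346.

S_1 ≈ 77.4553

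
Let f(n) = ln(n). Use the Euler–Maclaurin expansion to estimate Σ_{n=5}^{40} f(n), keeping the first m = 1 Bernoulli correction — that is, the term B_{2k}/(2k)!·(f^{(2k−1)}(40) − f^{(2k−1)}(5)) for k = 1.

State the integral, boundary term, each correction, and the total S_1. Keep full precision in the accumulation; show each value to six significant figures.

∫_5^40 ln(x) dx evaluates to 104.508.
Boundary: ½(f(5) + f(40)) = ½(1.60944 + 3.68888) = 2.64916.
Running total after boundary: 107.157.
k=1: B_{2}/(2)! × [f^{(1)}(40) − f^{(1)}(5)] = 1/12 × (0.0250000 − 0.200000) = -0.0145833.

S_1 ≈ 107.143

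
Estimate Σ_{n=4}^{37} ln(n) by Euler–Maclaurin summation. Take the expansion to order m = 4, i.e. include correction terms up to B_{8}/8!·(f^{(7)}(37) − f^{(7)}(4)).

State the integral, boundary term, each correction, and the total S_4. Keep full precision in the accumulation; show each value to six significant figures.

The integral term ∫_4^37 ln(x) dx = 95.0588.
½[f(4) + f(37)] = ½[1.38629 + 3.61092] = 2.49861.
Integral + boundary = 97.5574.
Correction k=1: B_{2}/2! · (f^{(1)}(37) − f^{(1)}(4)) = 1/12 · (0.0270270 − 0.250000) = -0.0185811.
After k=1: 97.5388.
Correction k=2: B_{4}/4! · (f^{(3)}(37) − f^{(3)}(4)) = −1/720 · (3.94843e-05 − 0.0312500) = 4.33479e-05.
After k=2: 97.5389.
Correction k=3: B_{6}/6! · (f^{(5)}(37) − f^{(5)}(4)) = 1/30240 · (3.46101e-07 − 0.0234375) = -7.75038e-07.
After k=3: 97.5389.
Correction k=4: B_{8}/8! · (f^{(7)}(37) − f^{(7)}(4)) = −1/1209600 · (7.58439e-09 − 0.0439453) = 3.63304e-08.

S_4 ≈ 97.5389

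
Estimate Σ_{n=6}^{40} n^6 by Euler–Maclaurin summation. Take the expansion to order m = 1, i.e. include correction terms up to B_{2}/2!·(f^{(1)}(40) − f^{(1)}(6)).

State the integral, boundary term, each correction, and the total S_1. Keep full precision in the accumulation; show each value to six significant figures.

S_1 ≈ 2.55049e+10

Integral: ∫_6^40 x^6 dx = 2.34057e+10.
Boundary: ½(f(6) + f(40)) = ½(46656.0 + 4.09600e+09) = 2.04802e+09.
Integral + boundary = 2.54537e+10.
Order-1 term: 1/12 · (6.14400e+08 − 46656.0) = 5.11961e+07.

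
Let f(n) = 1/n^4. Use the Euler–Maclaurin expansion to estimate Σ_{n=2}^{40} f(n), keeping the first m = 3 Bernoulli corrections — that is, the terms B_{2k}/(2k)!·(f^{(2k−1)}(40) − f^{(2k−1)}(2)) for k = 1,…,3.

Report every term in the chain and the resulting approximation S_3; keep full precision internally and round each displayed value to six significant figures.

S_3 ≈ 0.0824603

∫_2^40 1/x^4 dx evaluates to 0.0416615.
Endpoint term: (f(2) + f(40))/2 = (0.0625000 + 3.90625e-07)/2 = 0.0312502.
Integral + boundary = 0.0729117.
k=1: B_{2}/(2)! × [f^{(1)}(40) − f^{(1)}(2)] = 1/12 × (-3.90625e-08 − (-0.125000)) = 0.0104167.
Partial sum through k=1: 0.0833283.
k=2: B_{4}/(4)! × [f^{(3)}(40) − f^{(3)}(2)] = −1/720 × (-7.32422e-10 − (-0.937500)) = -0.00130208.
Partial sum through k=2: 0.0820262.
k=3: B_{6}/(6)! × [f^{(5)}(40) − f^{(5)}(2)] = 1/30240 × (-2.56348e-11 − (-13.1250)) = 0.000434028.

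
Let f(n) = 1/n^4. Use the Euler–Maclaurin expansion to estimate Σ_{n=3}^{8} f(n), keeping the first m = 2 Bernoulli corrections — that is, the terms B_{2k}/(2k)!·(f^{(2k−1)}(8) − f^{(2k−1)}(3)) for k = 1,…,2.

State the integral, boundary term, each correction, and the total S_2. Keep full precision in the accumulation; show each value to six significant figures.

Integral: ∫_3^8 1/x^4 dx = 0.0116946.
Boundary: ½(f(3) + f(8)) = ½(0.0123457 + 0.000244141) = 0.00629491.
Integral + boundary = 0.0179895.
Order-1 term: 1/12 · (-0.000122070 − (-0.0164609)) = 0.00136157.
Running total after k=1: 0.0193511.
Order-2 term: −1/720 · (-5.72205e-05 − (-0.0548697)) = -7.61284e-05.

S_2 ≈ 0.0192750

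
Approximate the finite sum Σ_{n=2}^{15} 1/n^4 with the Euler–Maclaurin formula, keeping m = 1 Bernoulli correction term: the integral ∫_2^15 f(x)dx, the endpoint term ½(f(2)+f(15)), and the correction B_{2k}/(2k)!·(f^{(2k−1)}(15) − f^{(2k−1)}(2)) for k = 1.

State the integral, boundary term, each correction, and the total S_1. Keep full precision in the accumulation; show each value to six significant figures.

S_1 ≈ 0.0832440

∫_2^15 1/x^4 dx evaluates to 0.0415679.
½[f(2) + f(15)] = ½[0.0625000 + 1.97531e-05] = 0.0312599.
Integral + boundary = 0.0728278.
Order-1 term: 1/12 · (-5.26749e-06 − (-0.125000)) = 0.0104162.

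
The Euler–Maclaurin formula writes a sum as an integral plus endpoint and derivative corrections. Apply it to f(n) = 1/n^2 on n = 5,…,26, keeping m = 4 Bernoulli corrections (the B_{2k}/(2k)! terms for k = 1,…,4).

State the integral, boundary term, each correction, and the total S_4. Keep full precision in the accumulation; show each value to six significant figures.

The integral term ∫_5^26 1/x^2 dx = 0.161538.
Endpoint term: (f(5) + f(26))/2 = (0.0400000 + 0.00147929)/2 = 0.0207396.
Running total after boundary: 0.182278.
Correction k=1: B_{2}/2! · (f^{(1)}(26) − f^{(1)}(5)) = 1/12 · (-0.000113792 − (-0.0160000)) = 0.00132385.
After k=1: 0.183602.
Correction k=2: B_{4}/4! · (f^{(3)}(26) − f^{(3)}(5)) = −1/720 · (-2.01997e-06 − (-0.00768000)) = -1.06639e-05.
After k=2: 0.183591.
Correction k=3: B_{6}/6! · (f^{(5)}(26) − f^{(5)}(5)) = 1/30240 · (-8.96436e-08 − (-0.00921600)) = 3.04759e-07.
After k=3: 0.183592.
Correction k=4: B_{8}/8! · (f^{(7)}(26) − f^{(7)}(5)) = −1/1209600 · (-7.42609e-09 − (-0.0206438)) = -1.70667e-08.

S_4 ≈ 0.183592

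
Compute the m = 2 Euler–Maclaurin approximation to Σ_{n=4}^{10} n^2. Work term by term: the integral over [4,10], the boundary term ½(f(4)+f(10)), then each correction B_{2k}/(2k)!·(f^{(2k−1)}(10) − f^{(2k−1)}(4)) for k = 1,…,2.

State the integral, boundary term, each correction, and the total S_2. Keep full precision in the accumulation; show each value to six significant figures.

S_2 ≈ 371.000

Integral: ∫_4^10 x^2 dx = 312.000.
Boundary: ½(f(4) + f(10)) = ½(16.0000 + 100.000) = 58.0000.
Running total after boundary: 370.000.
k=1: B_{2}/(2)! × [f^{(1)}(10) − f^{(1)}(4)] = 1/12 × (20.0000 − 8.00000) = 1.00000.
Running total after k=1: 371.000.
k=2: B_{4}/(4)! × [f^{(3)}(10) − f^{(3)}(4)] = −1/720 × (0.00000 − 0.00000) = 0.00000.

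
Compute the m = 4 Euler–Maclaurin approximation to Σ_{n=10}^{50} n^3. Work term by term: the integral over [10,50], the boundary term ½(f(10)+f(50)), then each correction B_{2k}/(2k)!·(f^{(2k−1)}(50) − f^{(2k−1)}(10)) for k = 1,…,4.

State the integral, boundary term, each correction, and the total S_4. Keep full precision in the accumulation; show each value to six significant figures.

S_4 ≈ 1.62360e+06

The integral term ∫_10^50 x^3 dx = 1.56000e+06.
Boundary: ½(f(10) + f(50)) = ½(1000.00 + 125000) = 63000.0.
Integral + boundary = 1.62300e+06.
Order-1 term: 1/12 · (7500.00 − 300.000) = 600.000.
Partial sum through k=1: 1.62360e+06.
Order-2 term: −1/720 · (6.00000 − 6.00000) = 0.00000.
Partial sum through k=2: 1.62360e+06.
Order-3 term: 1/30240 · (0.00000 − 0.00000) = 0.00000.
Partial sum through k=3: 1.62360e+06.
Order-4 term: −1/1209600 · (0.00000 − 0.00000) = 0.00000.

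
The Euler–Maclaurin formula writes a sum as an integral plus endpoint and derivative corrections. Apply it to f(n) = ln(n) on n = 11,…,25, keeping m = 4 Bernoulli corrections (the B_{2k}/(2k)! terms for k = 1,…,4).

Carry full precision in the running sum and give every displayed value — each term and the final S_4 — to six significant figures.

The integral term ∫_11^25 ln(x) dx = 40.0950.
Boundary: ½(f(11) + f(25)) = ½(2.39790 + 3.21888) = 2.80839.
Integral + boundary = 42.9034.
Correction k=1: B_{2}/2! · (f^{(1)}(25) − f^{(1)}(11)) = 1/12 · (0.0400000 − 0.0909091) = -0.00424242.
Partial sum through k=1: 42.8992.
Correction k=2: B_{4}/4! · (f^{(3)}(25) − f^{(3)}(11)) = −1/720 · (0.000128000 − 0.00150263) = 1.90921e-06.
Partial sum through k=2: 42.8992.
Correction k=3: B_{6}/6! · (f^{(5)}(25) − f^{(5)}(11)) = 1/30240 · (2.45760e-06 − 0.000149021) = -4.84668e-09.
Partial sum through k=3: 42.8992.
Correction k=4: B_{8}/8! · (f^{(7)}(25) − f^{(7)}(11)) = −1/1209600 · (1.17965e-07 − 3.69474e-05) = 3.04476e-11.

S_4 ≈ 42.8992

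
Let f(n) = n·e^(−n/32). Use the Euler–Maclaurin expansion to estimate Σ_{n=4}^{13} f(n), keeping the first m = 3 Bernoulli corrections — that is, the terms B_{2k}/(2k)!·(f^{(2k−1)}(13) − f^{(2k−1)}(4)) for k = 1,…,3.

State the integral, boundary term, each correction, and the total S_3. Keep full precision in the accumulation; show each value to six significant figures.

S_3 ≈ 63.4532

Integral: ∫_4^13 x·e^(−x/32) dx = 57.3896.
Boundary: ½(f(4) + f(13)) = ½(3.52999 + 8.65987) = 6.09493.
Running total after boundary: 63.4846.
Correction k=1: B_{2}/2! · (f^{(1)}(13) − f^{(1)}(4)) = 1/12 · (0.395523 − 0.772185) = -0.0313885.
Partial sum through k=1: 63.4532.
Correction k=2: B_{4}/4! · (f^{(3)}(13) − f^{(3)}(4)) = −1/720 · (0.00168731 − 0.00247771) = 1.09778e-06.
Partial sum through k=2: 63.4532.
Correction k=3: B_{6}/6! · (f^{(5)}(13) − f^{(5)}(4)) = 1/30240 · (2.91834e-06 − 4.10287e-06) = -3.91711e-11.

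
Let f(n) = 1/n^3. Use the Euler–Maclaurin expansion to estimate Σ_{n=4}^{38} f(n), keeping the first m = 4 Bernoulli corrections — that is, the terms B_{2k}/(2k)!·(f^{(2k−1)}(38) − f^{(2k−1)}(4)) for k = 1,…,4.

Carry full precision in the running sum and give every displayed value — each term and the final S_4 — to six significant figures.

S_4 ≈ 0.0396826

∫_4^38 1/x^3 dx evaluates to 0.0309037.
Endpoint term: (f(4) + f(38))/2 = (0.0156250 + 1.82242e-05)/2 = 0.00782161.
Integral + boundary = 0.0387254.
Order-1 term: 1/12 · (-1.43876e-06 − (-0.0117188)) = 0.000976443.
After k=1: 0.0397018.
Order-2 term: −1/720 · (-1.99274e-08 − (-0.0146484)) = -2.03450e-05.
After k=2: 0.0396814.
Order-3 term: 1/30240 · (-5.79605e-10 − (-0.0384521)) = 1.27157e-06.
After k=3: 0.0396827.
Order-4 term: −1/1209600 · (-2.88999e-11 − (-0.173035)) = -1.43051e-07.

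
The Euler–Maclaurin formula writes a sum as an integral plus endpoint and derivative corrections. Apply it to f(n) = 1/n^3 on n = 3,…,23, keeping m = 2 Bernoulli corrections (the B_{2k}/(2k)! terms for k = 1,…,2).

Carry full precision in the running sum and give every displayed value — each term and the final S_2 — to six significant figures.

∫_3^23 1/x^3 dx evaluates to 0.0546104.
½[f(3) + f(23)] = ½[0.0370370 + 8.21895e-05] = 0.0185596.
So far: 0.0731700.
Correction k=1: B_{2}/2! · (f^{(1)}(23) − f^{(1)}(3)) = 1/12 · (-1.07204e-05 − (-0.0370370)) = 0.00308553.
After k=1: 0.0762555.
Correction k=2: B_{4}/4! · (f^{(3)}(23) − f^{(3)}(3)) = −1/720 · (-4.05307e-07 − (-0.0823045)) = -0.000114311.

S_2 ≈ 0.0761412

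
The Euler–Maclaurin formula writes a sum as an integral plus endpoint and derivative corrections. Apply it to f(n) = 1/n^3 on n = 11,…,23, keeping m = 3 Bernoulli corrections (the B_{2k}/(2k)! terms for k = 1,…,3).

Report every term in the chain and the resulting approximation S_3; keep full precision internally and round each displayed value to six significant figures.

S_3 ≈ 0.00361994

∫_11^23 1/x^3 dx evaluates to 0.00318705.
Endpoint term: (f(11) + f(23))/2 = (0.000751315 + 8.21895e-05)/2 = 0.000416752.
Running total after boundary: 0.00360380.
k=1: B_{2}/(2)! × [f^{(1)}(23) − f^{(1)}(11)] = 1/12 × (-1.07204e-05 − (-0.000204904)) = 1.61820e-05.
Running total after k=1: 0.00361999.
k=2: B_{4}/(4)! × [f^{(3)}(23) − f^{(3)}(11)] = −1/720 × (-4.05307e-07 − (-3.38684e-05)) = -4.64766e-08.
Running total after k=2: 0.00361994.
k=3: B_{6}/(6)! × [f^{(5)}(23) − f^{(5)}(11)] = 1/30240 × (-3.21794e-08 − (-1.17560e-05)) = 3.87692e-10.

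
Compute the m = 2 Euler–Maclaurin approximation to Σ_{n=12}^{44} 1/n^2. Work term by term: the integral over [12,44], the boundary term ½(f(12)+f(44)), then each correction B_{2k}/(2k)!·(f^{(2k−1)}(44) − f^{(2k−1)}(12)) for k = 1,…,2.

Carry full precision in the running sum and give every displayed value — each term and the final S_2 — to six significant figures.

∫_12^44 1/x^2 dx evaluates to 0.0606061.
Boundary: ½(f(12) + f(44)) = ½(0.00694444 + 0.000516529) = 0.00373049.
So far: 0.0643365.
k=1: B_{2}/(2)! × [f^{(1)}(44) − f^{(1)}(12)] = 1/12 × (-2.34786e-05 − (-0.00115741)) = 9.44941e-05.
After k=1: 0.0644310.
k=2: B_{4}/(4)! × [f^{(3)}(44) − f^{(3)}(12)] = −1/720 × (-1.45528e-07 − (-9.64506e-05)) = -1.33757e-07.

S_2 ≈ 0.0644309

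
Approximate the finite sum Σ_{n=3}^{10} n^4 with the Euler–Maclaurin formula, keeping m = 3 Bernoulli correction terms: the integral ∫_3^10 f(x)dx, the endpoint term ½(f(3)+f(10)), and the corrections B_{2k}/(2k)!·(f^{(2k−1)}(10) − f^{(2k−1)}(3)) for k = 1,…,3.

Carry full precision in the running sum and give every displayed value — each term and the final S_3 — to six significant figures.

S_3 ≈ 25316.0

Integral: ∫_3^10 x^4 dx = 19951.4.
Boundary: ½(f(3) + f(10)) = ½(81.0000 + 10000.0) = 5040.50.
So far: 24991.9.
Correction k=1: B_{2}/2! · (f^{(1)}(10) − f^{(1)}(3)) = 1/12 · (4000.00 − 108.000) = 324.333.
Partial sum through k=1: 25316.2.
Correction k=2: B_{4}/4! · (f^{(3)}(10) − f^{(3)}(3)) = −1/720 · (240.000 − 72.0000) = -0.233333.
Partial sum through k=2: 25316.0.
Correction k=3: B_{6}/6! · (f^{(5)}(10) − f^{(5)}(3)) = 1/30240 · (0.00000 − 0.00000) = 0.00000.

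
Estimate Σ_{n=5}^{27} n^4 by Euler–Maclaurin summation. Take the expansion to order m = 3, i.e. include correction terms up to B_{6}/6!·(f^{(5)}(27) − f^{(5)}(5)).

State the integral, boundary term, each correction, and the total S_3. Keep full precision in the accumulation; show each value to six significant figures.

S_3 ≈ 3.14171e+06

∫_5^27 x^4 dx evaluates to 2.86916e+06.
Boundary: ½(f(5) + f(27)) = ½(625.000 + 531441) = 266033.
Integral + boundary = 3.13519e+06.
Correction k=1: B_{2}/2! · (f^{(1)}(27) − f^{(1)}(5)) = 1/12 · (78732.0 − 500.000) = 6519.33.
Running total after k=1: 3.14171e+06.
Correction k=2: B_{4}/4! · (f^{(3)}(27) − f^{(3)}(5)) = −1/720 · (648.000 − 120.000) = -0.733333.
Running total after k=2: 3.14171e+06.
Correction k=3: B_{6}/6! · (f^{(5)}(27) − f^{(5)}(5)) = 1/30240 · (0.00000 − 0.00000) = 0.00000.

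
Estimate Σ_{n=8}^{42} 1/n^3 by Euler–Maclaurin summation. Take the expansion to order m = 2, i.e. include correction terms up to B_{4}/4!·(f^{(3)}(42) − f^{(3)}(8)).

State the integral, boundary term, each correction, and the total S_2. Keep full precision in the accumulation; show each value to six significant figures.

Integral: ∫_8^42 1/x^3 dx = 0.00752905.
Boundary: ½(f(8) + f(42)) = ½(0.00195312 + 1.34975e-05) = 0.000983311.
So far: 0.00851236.
Correction k=1: B_{2}/2! · (f^{(1)}(42) − f^{(1)}(8)) = 1/12 · (-9.64104e-07 − (-0.000732422)) = 6.09548e-05.
Running total after k=1: 0.00857332.
Correction k=2: B_{4}/4! · (f^{(3)}(42) − f^{(3)}(8)) = −1/720 · (-1.09309e-08 − (-0.000228882)) = -3.17876e-07.

S_2 ≈ 0.00857300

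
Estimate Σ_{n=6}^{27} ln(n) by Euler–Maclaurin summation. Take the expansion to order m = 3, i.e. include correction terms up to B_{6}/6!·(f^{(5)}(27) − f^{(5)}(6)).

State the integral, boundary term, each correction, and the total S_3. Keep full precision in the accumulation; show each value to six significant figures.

Integral: ∫_6^27 ln(x) dx = 57.2370.
Boundary: ½(f(6) + f(27)) = ½(1.79176 + 3.29584) = 2.54380.
Integral + boundary = 59.7808.
k=1: B_{2}/(2)! × [f^{(1)}(27) − f^{(1)}(6)] = 1/12 × (0.0370370 − 0.166667) = -0.0108025.
Partial sum through k=1: 59.7700.
k=2: B_{4}/(4)! × [f^{(3)}(27) − f^{(3)}(6)] = −1/720 × (0.000101611 − 0.00925926) = 1.27190e-05.
Partial sum through k=2: 59.7700.
k=3: B_{6}/(6)! × [f^{(5)}(27) − f^{(5)}(6)] = 1/30240 × (1.67260e-06 − 0.00308642) = -1.02009e-07.

S_3 ≈ 59.7700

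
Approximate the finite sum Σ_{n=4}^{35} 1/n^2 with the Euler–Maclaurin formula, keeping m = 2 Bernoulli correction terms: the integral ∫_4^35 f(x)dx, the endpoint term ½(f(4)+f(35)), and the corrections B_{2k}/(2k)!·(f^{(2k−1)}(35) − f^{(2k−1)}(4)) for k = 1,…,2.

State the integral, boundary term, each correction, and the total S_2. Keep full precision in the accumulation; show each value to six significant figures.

Integral: ∫_4^35 1/x^2 dx = 0.221429.
½[f(4) + f(35)] = ½[0.0625000 + 0.000816327] = 0.0316582.
Integral + boundary = 0.253087.
Correction k=1: B_{2}/2! · (f^{(1)}(35) − f^{(1)}(4)) = 1/12 · (-4.66472e-05 − (-0.0312500)) = 0.00260028.
After k=1: 0.255687.
Correction k=2: B_{4}/4! · (f^{(3)}(35) − f^{(3)}(4)) = −1/720 · (-4.56952e-07 − (-0.0234375)) = -3.25514e-05.

S_2 ≈ 0.255654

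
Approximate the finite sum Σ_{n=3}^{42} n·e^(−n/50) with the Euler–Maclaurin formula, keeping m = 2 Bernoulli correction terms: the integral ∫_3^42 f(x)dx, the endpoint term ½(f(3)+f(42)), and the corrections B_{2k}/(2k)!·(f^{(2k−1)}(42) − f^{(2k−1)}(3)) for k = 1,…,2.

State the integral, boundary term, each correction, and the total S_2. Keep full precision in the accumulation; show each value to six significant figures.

The integral term ∫_3^42 x·e^(−x/50) dx = 509.808.
Boundary: ½(f(3) + f(42)) = ½(2.82529 + 18.1318) = 10.4786.
Integral + boundary = 520.286.
Order-1 term: 1/12 · (0.0690737 − 0.885259) = -0.0680154.
Running total after k=1: 520.218.
Order-2 term: −1/720 · (0.000372998 − 0.00110752) = 1.02016e-06.

S_2 ≈ 520.218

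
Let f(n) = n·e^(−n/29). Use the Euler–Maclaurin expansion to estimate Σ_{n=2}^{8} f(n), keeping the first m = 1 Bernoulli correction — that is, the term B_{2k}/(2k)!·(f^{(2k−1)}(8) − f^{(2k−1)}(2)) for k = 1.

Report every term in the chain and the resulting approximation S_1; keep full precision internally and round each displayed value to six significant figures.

S_1 ≈ 28.7134

Integral: ∫_2^8 x·e^(−x/29) dx = 24.7710.
½[f(2) + f(8)] = ½[1.86672 + 6.07134] = 3.96903.
So far: 28.7401.
Correction k=1: B_{2}/2! · (f^{(1)}(8) − f^{(1)}(2)) = 1/12 · (0.549561 − 0.868989) = -0.0266190.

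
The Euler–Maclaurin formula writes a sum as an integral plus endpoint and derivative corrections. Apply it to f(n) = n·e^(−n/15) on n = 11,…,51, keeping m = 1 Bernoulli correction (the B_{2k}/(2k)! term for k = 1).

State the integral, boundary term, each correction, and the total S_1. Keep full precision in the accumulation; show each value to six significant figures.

Integral: ∫_11^51 x·e^(−x/15) dx = 154.280.
Endpoint term: (f(11) + f(51))/2 = (5.28336 + 1.70204)/2 = 3.49270.
Running total after boundary: 157.772.
k=1: B_{2}/(2)! × [f^{(1)}(51) − f^{(1)}(11)] = 1/12 × (-0.0800958 − 0.128081) = -0.0173481.

S_1 ≈ 157.755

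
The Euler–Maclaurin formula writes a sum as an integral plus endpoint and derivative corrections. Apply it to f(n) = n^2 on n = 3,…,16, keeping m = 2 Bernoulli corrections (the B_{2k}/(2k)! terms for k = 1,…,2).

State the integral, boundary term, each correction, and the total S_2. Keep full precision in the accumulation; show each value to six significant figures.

S_2 ≈ 1491.00

The integral term ∫_3^16 x^2 dx = 1356.33.
Boundary: ½(f(3) + f(16)) = ½(9.00000 + 256.000) = 132.500.
So far: 1488.83.
Correction k=1: B_{2}/2! · (f^{(1)}(16) − f^{(1)}(3)) = 1/12 · (32.0000 − 6.00000) = 2.16667.
Running total after k=1: 1491.00.
Correction k=2: B_{4}/4! · (f^{(3)}(16) − f^{(3)}(3)) = −1/720 · (0.00000 − 0.00000) = 0.00000.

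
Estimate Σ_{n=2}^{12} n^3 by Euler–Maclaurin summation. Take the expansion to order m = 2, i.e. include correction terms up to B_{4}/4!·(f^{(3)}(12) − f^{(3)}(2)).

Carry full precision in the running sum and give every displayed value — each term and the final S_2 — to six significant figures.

The integral term ∫_2^12 x^3 dx = 5180.00.
½[f(2) + f(12)] = ½[8.00000 + 1728.00] = 868.000.
Integral + boundary = 6048.00.
Correction k=1: B_{2}/2! · (f^{(1)}(12) − f^{(1)}(2)) = 1/12 · (432.000 − 12.0000) = 35.0000.
Running total after k=1: 6083.00.
Correction k=2: B_{4}/4! · (f^{(3)}(12) − f^{(3)}(2)) = −1/720 · (6.00000 − 6.00000) = 0.00000.

S_2 ≈ 6083.00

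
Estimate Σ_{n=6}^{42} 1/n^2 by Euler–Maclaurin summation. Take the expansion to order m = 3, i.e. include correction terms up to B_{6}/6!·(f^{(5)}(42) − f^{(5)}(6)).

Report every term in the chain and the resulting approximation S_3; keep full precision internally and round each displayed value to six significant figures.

∫_6^42 1/x^2 dx evaluates to 0.142857.
Boundary: ½(f(6) + f(42)) = ½(0.0277778 + 0.000566893) = 0.0141723.
So far: 0.157029.
k=1: B_{2}/(2)! × [f^{(1)}(42) − f^{(1)}(6)] = 1/12 × (-2.69949e-05 − (-0.00925926)) = 0.000769355.
Running total after k=1: 0.157799.
k=2: B_{4}/(4)! × [f^{(3)}(42) − f^{(3)}(6)] = −1/720 × (-1.83639e-07 − (-0.00308642)) = -4.28644e-06.
Running total after k=2: 0.157795.
k=3: B_{6}/(6)! × [f^{(5)}(42) − f^{(5)}(6)] = 1/30240 × (-3.12311e-09 − (-0.00257202)) = 8.50534e-08.

S_3 ≈ 0.157795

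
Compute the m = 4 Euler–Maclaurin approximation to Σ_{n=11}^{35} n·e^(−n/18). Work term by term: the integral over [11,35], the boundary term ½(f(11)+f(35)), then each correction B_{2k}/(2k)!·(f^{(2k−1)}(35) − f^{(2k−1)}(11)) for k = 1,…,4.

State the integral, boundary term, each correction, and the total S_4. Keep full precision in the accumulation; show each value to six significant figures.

∫_11^35 x·e^(−x/18) dx evaluates to 146.829.
Endpoint term: (f(11) + f(35))/2 = (5.97022 + 5.00733)/2 = 5.48878.
Running total after boundary: 152.317.
k=1: B_{2}/(2)! × [f^{(1)}(35) − f^{(1)}(11)] = 1/12 × (-0.135119 − 0.211068) = -0.0288489.
Running total after k=1: 152.288.
k=2: B_{4}/(4)! × [f^{(3)}(35) − f^{(3)}(11)] = −1/720 × (0.000466095 − 0.00400174) = 4.91062e-06.
Running total after k=2: 152.289.
k=3: B_{6}/(6)! × [f^{(5)}(35) − f^{(5)}(11)] = 1/30240 × (4.16427e-06 − 2.26915e-05) = -6.12672e-10.
Running total after k=3: 152.289.
k=4: B_{8}/(8)! × [f^{(7)}(35) − f^{(7)}(11)] = −1/1209600 × (2.12653e-08 − 1.01950e-07) = 6.67038e-14.

S_4 ≈ 152.289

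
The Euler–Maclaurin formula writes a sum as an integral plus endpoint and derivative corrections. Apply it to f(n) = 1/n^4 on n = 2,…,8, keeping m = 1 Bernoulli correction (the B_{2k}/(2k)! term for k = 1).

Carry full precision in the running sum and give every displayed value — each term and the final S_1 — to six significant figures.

S_1 ≈ 0.0827942

∫_2^8 1/x^4 dx evaluates to 0.0410156.
Endpoint term: (f(2) + f(8))/2 = (0.0625000 + 0.000244141)/2 = 0.0313721.
Running total after boundary: 0.0723877.
Correction k=1: B_{2}/2! · (f^{(1)}(8) − f^{(1)}(2)) = 1/12 · (-0.000122070 − (-0.125000)) = 0.0104065.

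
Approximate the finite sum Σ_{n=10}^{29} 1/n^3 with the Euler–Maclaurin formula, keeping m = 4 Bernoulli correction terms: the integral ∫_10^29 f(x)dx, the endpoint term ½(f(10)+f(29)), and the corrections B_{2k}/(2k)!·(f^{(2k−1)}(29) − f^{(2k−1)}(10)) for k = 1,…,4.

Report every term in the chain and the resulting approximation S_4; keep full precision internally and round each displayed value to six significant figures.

S_4 ≈ 0.00495053

∫_10^29 1/x^3 dx evaluates to 0.00440547.
Boundary: ½(f(10) + f(29)) = ½(0.00100000 + 4.10021e-05) = 0.000520501.
So far: 0.00492597.
Order-1 term: 1/12 · (-4.24160e-06 − (-0.000300000)) = 2.46465e-05.
Running total after k=1: 0.00495062.
Order-2 term: −1/720 · (-1.00870e-07 − (-6.00000e-05)) = -8.31932e-08.
Running total after k=2: 0.00495053.
Order-3 term: 1/30240 · (-5.03752e-09 − (-2.52000e-05)) = 8.33167e-10.
Running total after k=3: 0.00495053.
Order-4 term: −1/1209600 · (-4.31274e-10 − (-1.81440e-05)) = -1.49996e-11.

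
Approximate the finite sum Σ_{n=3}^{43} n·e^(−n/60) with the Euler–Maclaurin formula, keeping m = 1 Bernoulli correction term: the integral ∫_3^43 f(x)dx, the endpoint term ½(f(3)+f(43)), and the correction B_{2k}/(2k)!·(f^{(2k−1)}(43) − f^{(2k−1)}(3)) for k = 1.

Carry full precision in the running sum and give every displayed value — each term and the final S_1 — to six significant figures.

S_1 ≈ 589.338

The integral term ∫_3^43 x·e^(−x/60) dx = 577.474.
Endpoint term: (f(3) + f(43))/2 = (2.85369 + 21.0002)/2 = 11.9270.
Running total after boundary: 589.401.
Order-1 term: 1/12 · (0.138374 − 0.903668) = -0.0637745.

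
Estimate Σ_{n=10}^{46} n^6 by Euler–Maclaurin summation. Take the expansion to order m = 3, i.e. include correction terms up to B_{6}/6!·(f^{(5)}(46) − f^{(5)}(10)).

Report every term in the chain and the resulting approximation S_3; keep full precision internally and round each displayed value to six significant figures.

S_3 ≈ 6.70988e+10

The integral term ∫_10^46 x^6 dx = 6.22582e+10.
½[f(10) + f(46)] = ½[1.00000e+06 + 9.47430e+09] = 4.73765e+09.
Integral + boundary = 6.69959e+10.
Correction k=1: B_{2}/2! · (f^{(1)}(46) − f^{(1)}(10)) = 1/12 · (1.23578e+09 − 600000) = 1.02931e+08.
Running total after k=1: 6.70988e+10.
Correction k=2: B_{4}/4! · (f^{(3)}(46) − f^{(3)}(10)) = −1/720 · (1.16803e+07 − 120000) = -16056.0.
Running total after k=2: 6.70988e+10.
Correction k=3: B_{6}/6! · (f^{(5)}(46) − f^{(5)}(10)) = 1/30240 · (33120.0 − 7200.00) = 0.857143.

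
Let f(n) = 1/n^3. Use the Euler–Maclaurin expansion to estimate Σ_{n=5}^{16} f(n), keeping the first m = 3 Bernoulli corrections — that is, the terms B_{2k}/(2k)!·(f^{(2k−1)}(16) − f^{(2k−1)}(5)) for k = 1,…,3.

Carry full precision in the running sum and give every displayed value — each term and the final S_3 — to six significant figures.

The integral term ∫_5^16 1/x^3 dx = 0.0180469.
½[f(5) + f(16)] = ½[0.00800000 + 0.000244141] = 0.00412207.
So far: 0.0221689.
Correction k=1: B_{2}/2! · (f^{(1)}(16) − f^{(1)}(5)) = 1/12 · (-4.57764e-05 − (-0.00480000)) = 0.000396185.
Running total after k=1: 0.0225651.
Correction k=2: B_{4}/4! · (f^{(3)}(16) − f^{(3)}(5)) = −1/720 · (-3.57628e-06 − (-0.00384000)) = -5.32837e-06.
Running total after k=2: 0.0225598.
Correction k=3: B_{6}/6! · (f^{(5)}(16) − f^{(5)}(5)) = 1/30240 · (-5.86733e-07 − (-0.00645120)) = 2.13314e-07.

S_3 ≈ 0.0225600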